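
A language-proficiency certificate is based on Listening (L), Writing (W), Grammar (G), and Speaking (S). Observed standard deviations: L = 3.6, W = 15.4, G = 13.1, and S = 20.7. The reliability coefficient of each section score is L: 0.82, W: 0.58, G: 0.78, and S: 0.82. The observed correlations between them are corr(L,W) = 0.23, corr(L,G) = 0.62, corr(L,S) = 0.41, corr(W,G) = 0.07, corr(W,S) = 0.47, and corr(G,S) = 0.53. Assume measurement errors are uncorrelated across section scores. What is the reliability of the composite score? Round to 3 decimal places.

0.865

Var(L+W+G+S) = 3.6² + 15.4² + 13.1² + 20.7² + 2·[3.6·15.4·0.23 + 3.6·13.1·0.62 + 3.6·20.7·0.41 + 15.4·13.1·0.07 + 15.4·20.7·0.47 + 13.1·20.7·0.53] = 850.22 + 760.424 = 1610.64.
Because errors are independent across components, Cov(Tᵢ,Tⱼ) = Cov(Xᵢ,Xⱼ); the off-diagonal part of the true-score variance is the same as above.
True-score variance = [3.6²·0.82 + 15.4²·0.58 + 13.1²·0.78 + 20.7²·0.82] + 760.424 = 633.398 + 760.424 = 1393.82.
Reliability = 1393.82 / 1610.64 = 0.865.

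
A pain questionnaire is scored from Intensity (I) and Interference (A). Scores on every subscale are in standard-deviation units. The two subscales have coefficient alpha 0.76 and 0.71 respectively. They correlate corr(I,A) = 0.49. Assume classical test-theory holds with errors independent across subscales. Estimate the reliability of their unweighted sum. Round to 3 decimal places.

0.822

Var(I+A) = 2 + 2·[0.49] = 2 + 0.98 = 2.98.
Because errors are independent across components, Cov(Tᵢ,Tⱼ) = Cov(Xᵢ,Xⱼ); the off-diagonal part of the true-score variance is the same as above.
True-score variance = [0.76 + 0.71] + 0.98 = 1.47 + 0.98 = 2.45.
Reliability = 2.45 / 2.98 = 0.822.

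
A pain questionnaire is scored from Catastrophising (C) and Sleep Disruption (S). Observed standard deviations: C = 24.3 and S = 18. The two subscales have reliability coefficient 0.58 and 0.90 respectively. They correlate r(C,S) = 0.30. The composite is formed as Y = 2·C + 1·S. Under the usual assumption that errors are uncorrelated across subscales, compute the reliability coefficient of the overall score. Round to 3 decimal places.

0.681

Var(Y) = 2²·24.3² + 18² + 2·[2·24.3·18·0.30] = 2685.96 + 524.88 = 3210.84.
Because errors are independent across components, Cov(Tᵢ,Tⱼ) = Cov(Xᵢ,Xⱼ); the off-diagonal part of the true-score variance is the same as above.
True-score variance = [2²·24.3²·0.58 + 18²·0.90] + 524.88 = 1661.54 + 524.88 = 2186.42.
Reliability = 2186.42 / 3210.84 = 0.681.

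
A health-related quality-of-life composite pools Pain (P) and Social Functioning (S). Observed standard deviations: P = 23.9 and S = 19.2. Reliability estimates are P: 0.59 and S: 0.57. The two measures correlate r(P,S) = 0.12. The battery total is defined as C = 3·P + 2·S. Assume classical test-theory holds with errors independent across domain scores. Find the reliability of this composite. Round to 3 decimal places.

0.623

Var(C) = 3²·23.9² + 2²·19.2² + 2·[6·23.9·19.2·0.12] = 6615.45 + 660.787 = 7276.24.
Because errors are independent across components, Cov(Tᵢ,Tⱼ) = Cov(Xᵢ,Xⱼ); the off-diagonal part of the true-score variance is the same as above.
True-score variance = [3²·23.9²·0.59 + 2²·19.2²·0.57] + 660.787 = 3873.62 + 660.787 = 4534.41.
Reliability = 4534.41 / 7276.24 = 0.623.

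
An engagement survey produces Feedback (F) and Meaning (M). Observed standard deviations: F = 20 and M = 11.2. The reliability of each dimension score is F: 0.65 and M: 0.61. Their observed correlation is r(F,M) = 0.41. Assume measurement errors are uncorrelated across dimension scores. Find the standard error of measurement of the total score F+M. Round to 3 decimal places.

Var(total) = 525.44 + 183.68 = 709.12.
True-score variance = 336.518 + 183.68 = 520.198, so reliability = 0.7336.
Error variance = 709.12 − 520.198 = 188.922; SEM = √188.922 = 13.745.

13.745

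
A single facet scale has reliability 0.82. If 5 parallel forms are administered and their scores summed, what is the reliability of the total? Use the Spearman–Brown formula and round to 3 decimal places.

0.958

ρ_k = kρ / (1 + (k−1)ρ) = 5·0.82 / (1 + 4·0.82) = 4.100 / 4.280 = 0.958.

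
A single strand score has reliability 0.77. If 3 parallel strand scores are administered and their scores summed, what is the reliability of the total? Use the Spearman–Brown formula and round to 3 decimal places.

0.909

ρ_k = kρ / (1 + (k−1)ρ) = 3·0.77 / (1 + 2·0.77) = 2.310 / 2.540 = 0.909.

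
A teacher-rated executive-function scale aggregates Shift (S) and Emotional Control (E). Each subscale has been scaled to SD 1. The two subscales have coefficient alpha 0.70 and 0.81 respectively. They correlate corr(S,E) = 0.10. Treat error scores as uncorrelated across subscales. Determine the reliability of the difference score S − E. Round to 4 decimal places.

Var(S−E) = 1 + 1 − 2·0.10 = 2 − 0.2 = 1.8.
Under uncorrelated errors the observed covariances equal the true-score covariances, so only the own-variance terms attenuate.
True-score variance = [0.70 + 0.81] − 0.2 = 1.51 − 0.2 = 1.31.
Reliability = 1.31 / 1.8 = 0.7278.

0.7278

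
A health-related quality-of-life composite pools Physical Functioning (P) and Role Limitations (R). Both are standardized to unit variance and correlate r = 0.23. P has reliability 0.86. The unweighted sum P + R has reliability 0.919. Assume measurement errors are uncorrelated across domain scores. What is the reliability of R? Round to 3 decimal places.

Var(P+R) = 2 + 2·0.23 = 2.460.
True-score variance = ρ_P + ρ_R + 2·0.23, so 0.919 = (0.86 + ρ_R + 0.46) / 2.460.
ρ_R = 0.919·2.460 − 0.86 − 0.46 = 0.941.

0.941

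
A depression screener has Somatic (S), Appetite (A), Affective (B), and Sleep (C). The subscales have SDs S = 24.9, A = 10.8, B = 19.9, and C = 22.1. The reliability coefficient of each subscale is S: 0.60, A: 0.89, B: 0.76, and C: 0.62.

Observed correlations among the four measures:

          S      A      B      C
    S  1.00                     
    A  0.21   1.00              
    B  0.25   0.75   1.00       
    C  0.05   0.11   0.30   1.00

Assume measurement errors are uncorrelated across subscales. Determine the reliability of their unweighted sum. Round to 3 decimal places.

0.798

Var(S+A+B+C) = 24.9² + 10.8² + 19.9² + 22.1² + 2·[24.9·10.8·0.21 + 24.9·19.9·0.25 + 24.9·22.1·0.05 + 10.8·19.9·0.75 + 10.8·22.1·0.11 + 19.9·22.1·0.30] = 1621.07 + 1054.49 = 2675.56.
Because errors are independent across components, Cov(Tᵢ,Tⱼ) = Cov(Xᵢ,Xⱼ); the off-diagonal part of the true-score variance is the same as above.
True-score variance = [24.9²·0.60 + 10.8²·0.89 + 19.9²·0.76 + 22.1²·0.62] + 1054.49 = 1079.6 + 1054.49 = 2134.09.
Reliability = 2134.09 / 2675.56 = 0.798.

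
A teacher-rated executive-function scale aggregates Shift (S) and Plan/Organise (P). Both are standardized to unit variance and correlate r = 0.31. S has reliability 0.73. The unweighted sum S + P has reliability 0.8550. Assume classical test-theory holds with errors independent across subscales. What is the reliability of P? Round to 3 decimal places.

0.890

Var(S+P) = 2 + 2·0.31 = 2.620.
True-score variance = ρ_S + ρ_P + 2·0.31, so 0.8550 = (0.73 + ρ_P + 0.62) / 2.620.
ρ_P = 0.8550·2.620 − 0.73 − 0.62 = 0.890.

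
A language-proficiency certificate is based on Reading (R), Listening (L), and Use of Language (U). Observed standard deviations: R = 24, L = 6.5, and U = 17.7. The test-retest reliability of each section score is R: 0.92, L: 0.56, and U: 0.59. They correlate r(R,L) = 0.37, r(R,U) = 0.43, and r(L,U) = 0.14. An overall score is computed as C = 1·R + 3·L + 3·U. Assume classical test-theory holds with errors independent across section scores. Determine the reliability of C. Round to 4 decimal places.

Var(C) = 24² + 3²·6.5² + 3²·17.7² + 2·[3·24·6.5·0.37 + 3·24·17.7·0.43 + 9·6.5·17.7·0.14] = 3775.86 + 1732.23 = 5508.09.
Under uncorrelated errors the observed covariances equal the true-score covariances, so only the own-variance terms attenuate.
True-score variance = [24²·0.92 + 3²·6.5²·0.56 + 3²·17.7²·0.59] + 1732.23 = 2406.43 + 1732.23 = 4138.66.
Reliability = 4138.66 / 5508.09 = 0.7514.

0.7514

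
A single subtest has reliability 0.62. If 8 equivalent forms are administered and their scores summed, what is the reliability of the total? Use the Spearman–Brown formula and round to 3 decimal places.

0.929

ρ_k = kρ / (1 + (k−1)ρ) = 8·0.62 / (1 + 7·0.62) = 4.960 / 5.340 = 0.929.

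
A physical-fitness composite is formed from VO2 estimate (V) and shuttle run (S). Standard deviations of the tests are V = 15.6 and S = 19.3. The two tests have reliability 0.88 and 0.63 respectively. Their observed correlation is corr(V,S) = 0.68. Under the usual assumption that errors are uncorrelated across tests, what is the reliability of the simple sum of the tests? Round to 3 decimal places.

0.837

Var(V+S) = 15.6² + 19.3² + 2·[15.6·19.3·0.68] = 615.85 + 409.469 = 1025.32.
Under uncorrelated errors the observed covariances equal the true-score covariances, so only the own-variance terms attenuate.
True-score variance = [15.6²·0.88 + 19.3²·0.63] + 409.469 = 448.825 + 409.469 = 858.294.
Reliability = 858.294 / 1025.32 = 0.837.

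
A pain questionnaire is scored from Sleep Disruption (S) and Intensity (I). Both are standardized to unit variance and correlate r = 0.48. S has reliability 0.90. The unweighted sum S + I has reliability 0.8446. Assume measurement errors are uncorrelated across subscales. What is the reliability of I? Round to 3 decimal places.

0.640

Var(S+I) = 2 + 2·0.48 = 2.960.
True-score variance = ρ_S + ρ_I + 2·0.48, so 0.8446 = (0.90 + ρ_I + 0.96) / 2.960.
ρ_I = 0.8446·2.960 − 0.90 − 0.96 = 0.640.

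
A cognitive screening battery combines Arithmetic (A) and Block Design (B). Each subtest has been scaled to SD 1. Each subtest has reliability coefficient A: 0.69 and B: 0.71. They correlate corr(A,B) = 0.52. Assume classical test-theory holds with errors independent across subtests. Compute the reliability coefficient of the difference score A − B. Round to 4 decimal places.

0.3750

Var(A−B) = 1 + 1 − 2·0.52 = 2 − 1.04 = 0.96.
Because errors are independent across components, Cov(Tᵢ,Tⱼ) = Cov(Xᵢ,Xⱼ); the off-diagonal part of the true-score variance is the same as above.
True-score variance = [0.69 + 0.71] − 1.04 = 1.4 − 1.04 = 0.36.
Reliability = 0.36 / 0.96 = 0.3750.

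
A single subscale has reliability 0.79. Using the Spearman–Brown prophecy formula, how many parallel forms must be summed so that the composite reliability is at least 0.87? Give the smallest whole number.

2

k ≥ ρ*(1−ρ₁)/(ρ₁(1−ρ*)) = 0.87·0.21 / (0.79·0.13) = 1.779.
Smallest integer k = 2.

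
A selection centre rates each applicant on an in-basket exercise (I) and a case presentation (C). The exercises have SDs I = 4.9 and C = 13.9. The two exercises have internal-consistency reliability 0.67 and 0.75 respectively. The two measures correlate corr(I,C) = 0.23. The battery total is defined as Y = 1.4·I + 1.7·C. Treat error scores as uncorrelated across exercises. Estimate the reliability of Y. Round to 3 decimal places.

Var(Y) = 1.4²·4.9² + 1.7²·13.9² + 2·[2.38·4.9·13.9·0.23] = 605.437 + 74.5668 = 680.003.
With uncorrelated errors the cross-covariances are all true-score covariance, so they carry over unchanged; only the diagonal terms shrink to ρᵢσᵢ².
True-score variance = [1.4²·4.9²·0.67 + 1.7²·13.9²·0.75] + 74.5668 = 450.313 + 74.5668 = 524.879.
Reliability = 524.879 / 680.003 = 0.772.

0.772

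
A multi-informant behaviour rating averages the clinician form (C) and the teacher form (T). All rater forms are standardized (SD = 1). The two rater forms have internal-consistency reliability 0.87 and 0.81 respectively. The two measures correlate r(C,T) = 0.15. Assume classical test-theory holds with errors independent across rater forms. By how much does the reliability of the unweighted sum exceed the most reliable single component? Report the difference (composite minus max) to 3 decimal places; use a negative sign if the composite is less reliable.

Var(sum) = 2 + 0.3 = 2.3; true-score variance = 1.68 + 0.3 = 1.98; composite reliability = 0.8609.
Max component reliability = 0.8700.
Difference = 0.8609 − 0.8700 = -0.009.

-0.009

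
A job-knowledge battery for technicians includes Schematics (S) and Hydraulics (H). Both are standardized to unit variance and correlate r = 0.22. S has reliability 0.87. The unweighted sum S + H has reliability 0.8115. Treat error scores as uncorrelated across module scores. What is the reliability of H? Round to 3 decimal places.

0.670

Var(S+H) = 2 + 2·0.22 = 2.440.
True-score variance = ρ_S + ρ_H + 2·0.22, so 0.8115 = (0.87 + ρ_H + 0.44) / 2.440.
ρ_H = 0.8115·2.440 − 0.87 − 0.44 = 0.670.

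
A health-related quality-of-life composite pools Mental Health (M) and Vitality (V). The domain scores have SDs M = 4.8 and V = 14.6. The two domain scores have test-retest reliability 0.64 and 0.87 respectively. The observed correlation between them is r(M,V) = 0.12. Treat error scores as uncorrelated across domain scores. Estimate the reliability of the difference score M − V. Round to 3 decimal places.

0.836

Var(M−V) = 4.8² + 14.6² − 2·4.8·14.6·0.12 = 236.2 − 16.8192 = 219.381.
Under uncorrelated errors the observed covariances equal the true-score covariances, so only the own-variance terms attenuate.
True-score variance = [4.8²·0.64 + 14.6²·0.87] − 16.8192 = 200.195 − 16.8192 = 183.376.
Reliability = 183.376 / 219.381 = 0.836.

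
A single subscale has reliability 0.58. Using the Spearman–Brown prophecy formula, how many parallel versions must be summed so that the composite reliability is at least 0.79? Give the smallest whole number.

k ≥ ρ*(1−ρ₁)/(ρ₁(1−ρ*)) = 0.79·0.42 / (0.58·0.21) = 2.724.
Smallest integer k = 3.

3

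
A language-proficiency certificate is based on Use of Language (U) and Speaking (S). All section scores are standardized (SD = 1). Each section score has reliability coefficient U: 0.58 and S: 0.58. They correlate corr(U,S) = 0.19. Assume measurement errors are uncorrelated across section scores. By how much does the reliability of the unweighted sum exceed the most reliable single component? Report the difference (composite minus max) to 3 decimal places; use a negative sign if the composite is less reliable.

0.067

Var(sum) = 2 + 0.38 = 2.38; true-score variance = 1.16 + 0.38 = 1.54; composite reliability = 0.6471.
Max component reliability = 0.5800.
Difference = 0.6471 − 0.5800 = 0.067.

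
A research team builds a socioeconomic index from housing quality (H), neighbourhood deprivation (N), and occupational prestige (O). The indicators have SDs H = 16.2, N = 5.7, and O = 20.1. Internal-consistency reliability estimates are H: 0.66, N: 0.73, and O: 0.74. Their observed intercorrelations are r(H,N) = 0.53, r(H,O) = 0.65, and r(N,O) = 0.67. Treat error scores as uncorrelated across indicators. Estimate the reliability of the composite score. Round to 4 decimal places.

Var(H+N+O) = 16.2² + 5.7² + 20.1² + 2·[16.2·5.7·0.53 + 16.2·20.1·0.65 + 5.7·20.1·0.67] = 698.94 + 674.71 = 1373.65.
With uncorrelated errors the cross-covariances are all true-score covariance, so they carry over unchanged; only the diagonal terms shrink to ρᵢσᵢ².
True-score variance = [16.2²·0.66 + 5.7²·0.73 + 20.1²·0.74] + 674.71 = 495.896 + 674.71 = 1170.61.
Reliability = 1170.61 / 1373.65 = 0.8522.

0.8522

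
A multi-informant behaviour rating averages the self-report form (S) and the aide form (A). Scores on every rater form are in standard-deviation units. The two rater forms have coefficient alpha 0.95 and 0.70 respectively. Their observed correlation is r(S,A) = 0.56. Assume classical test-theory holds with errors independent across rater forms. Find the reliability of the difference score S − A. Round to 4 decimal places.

Var(S−A) = 1 + 1 − 2·0.56 = 2 − 1.12 = 0.88.
Because errors are independent across components, Cov(Tᵢ,Tⱼ) = Cov(Xᵢ,Xⱼ); the off-diagonal part of the true-score variance is the same as above.
True-score variance = [0.95 + 0.70] − 1.12 = 1.65 − 1.12 = 0.53.
Reliability = 0.53 / 0.88 = 0.6023.

0.6023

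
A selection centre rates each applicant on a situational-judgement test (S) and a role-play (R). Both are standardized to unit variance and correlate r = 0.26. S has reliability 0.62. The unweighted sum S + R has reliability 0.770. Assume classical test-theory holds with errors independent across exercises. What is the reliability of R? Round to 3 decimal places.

0.800

Var(S+R) = 2 + 2·0.26 = 2.520.
True-score variance = ρ_S + ρ_R + 2·0.26, so 0.770 = (0.62 + ρ_R + 0.52) / 2.520.
ρ_R = 0.770·2.520 − 0.62 − 0.52 = 0.800.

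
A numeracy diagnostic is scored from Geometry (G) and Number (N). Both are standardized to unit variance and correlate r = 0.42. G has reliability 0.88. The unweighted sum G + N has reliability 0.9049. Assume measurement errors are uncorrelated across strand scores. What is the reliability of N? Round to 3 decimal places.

0.850

Var(G+N) = 2 + 2·0.42 = 2.840.
True-score variance = ρ_G + ρ_N + 2·0.42, so 0.9049 = (0.88 + ρ_N + 0.84) / 2.840.
ρ_N = 0.9049·2.840 − 0.88 − 0.84 = 0.850.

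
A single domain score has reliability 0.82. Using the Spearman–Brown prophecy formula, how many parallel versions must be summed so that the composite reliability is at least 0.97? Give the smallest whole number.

k ≥ ρ*(1−ρ₁)/(ρ₁(1−ρ*)) = 0.97·0.18 / (0.82·0.03) = 7.098.
Smallest integer k = 8.

8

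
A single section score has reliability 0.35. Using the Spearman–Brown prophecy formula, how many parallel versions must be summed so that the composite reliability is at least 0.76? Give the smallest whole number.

6

k ≥ ρ*(1−ρ₁)/(ρ₁(1−ρ*)) = 0.76·0.65 / (0.35·0.24) = 5.881.
Smallest integer k = 6.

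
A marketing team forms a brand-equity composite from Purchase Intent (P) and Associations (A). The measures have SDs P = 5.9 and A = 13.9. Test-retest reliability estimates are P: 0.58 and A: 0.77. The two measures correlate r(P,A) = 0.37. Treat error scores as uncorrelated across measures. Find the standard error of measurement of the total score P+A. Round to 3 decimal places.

7.685

Var(total) = 228.02 + 60.6874 = 288.707.
True-score variance = 168.962 + 60.6874 = 229.649, so reliability = 0.7954.
Error variance = 288.707 − 229.649 = 59.0585; SEM = √59.0585 = 7.685.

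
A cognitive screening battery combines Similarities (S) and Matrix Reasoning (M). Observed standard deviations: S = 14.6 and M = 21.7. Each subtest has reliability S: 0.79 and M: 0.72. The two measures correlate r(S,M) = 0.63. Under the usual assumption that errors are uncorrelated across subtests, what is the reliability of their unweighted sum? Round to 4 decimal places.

0.8370

Var(S+M) = 14.6² + 21.7² + 2·[14.6·21.7·0.63] = 684.05 + 399.193 = 1083.24.
Under uncorrelated errors the observed covariances equal the true-score covariances, so only the own-variance terms attenuate.
True-score variance = [14.6²·0.79 + 21.7²·0.72] + 399.193 = 507.437 + 399.193 = 906.63.
Reliability = 906.63 / 1083.24 = 0.8370.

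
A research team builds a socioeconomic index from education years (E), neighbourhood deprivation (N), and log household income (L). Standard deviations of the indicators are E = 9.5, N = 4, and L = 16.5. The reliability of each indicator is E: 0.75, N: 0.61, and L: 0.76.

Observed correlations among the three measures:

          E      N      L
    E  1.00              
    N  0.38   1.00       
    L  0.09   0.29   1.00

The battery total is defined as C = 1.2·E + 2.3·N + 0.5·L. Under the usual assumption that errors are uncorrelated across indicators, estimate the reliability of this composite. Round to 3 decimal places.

Var(C) = 1.2²·9.5² + 2.3²·4² + 0.5²·16.5² + 2·[2.76·9.5·4·0.38 + 0.6·9.5·16.5·0.09 + 1.15·4·16.5·0.29] = 282.663 + 140.66 = 423.322.
With uncorrelated errors the cross-covariances are all true-score covariance, so they carry over unchanged; only the diagonal terms shrink to ρᵢσᵢ².
True-score variance = [1.2²·9.5²·0.75 + 2.3²·4²·0.61 + 0.5²·16.5²·0.76] + 140.66 = 200.828 + 140.66 = 341.488.
Reliability = 341.488 / 423.322 = 0.807.

0.807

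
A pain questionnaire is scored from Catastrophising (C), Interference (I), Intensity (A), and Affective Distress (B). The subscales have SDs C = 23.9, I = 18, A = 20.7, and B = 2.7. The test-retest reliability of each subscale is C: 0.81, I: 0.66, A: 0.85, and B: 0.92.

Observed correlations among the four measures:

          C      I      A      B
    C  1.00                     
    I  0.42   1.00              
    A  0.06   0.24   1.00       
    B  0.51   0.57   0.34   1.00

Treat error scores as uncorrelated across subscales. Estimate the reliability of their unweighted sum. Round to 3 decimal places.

0.864

Var(C+I+A+B) = 23.9² + 18² + 20.7² + 2.7² + 2·[23.9·18·0.42 + 23.9·20.7·0.06 + 23.9·2.7·0.51 + 18·20.7·0.24 + 18·2.7·0.57 + 20.7·2.7·0.34] = 1330.99 + 758.813 = 2089.8.
Because errors are independent across components, Cov(Tᵢ,Tⱼ) = Cov(Xᵢ,Xⱼ); the off-diagonal part of the true-score variance is the same as above.
True-score variance = [23.9²·0.81 + 18²·0.66 + 20.7²·0.85 + 2.7²·0.92] + 758.813 = 1047.44 + 758.813 = 1806.26.
Reliability = 1806.26 / 2089.8 = 0.864.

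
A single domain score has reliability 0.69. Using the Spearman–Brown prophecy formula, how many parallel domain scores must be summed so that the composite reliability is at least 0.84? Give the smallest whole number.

3

k ≥ ρ*(1−ρ₁)/(ρ₁(1−ρ*)) = 0.84·0.31 / (0.69·0.16) = 2.359.
Smallest integer k = 3.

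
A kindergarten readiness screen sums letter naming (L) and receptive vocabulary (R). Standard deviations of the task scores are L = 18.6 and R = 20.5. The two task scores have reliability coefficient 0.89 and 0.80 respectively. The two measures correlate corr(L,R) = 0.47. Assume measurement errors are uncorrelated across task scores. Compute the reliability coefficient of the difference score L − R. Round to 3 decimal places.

Var(L−R) = 18.6² + 20.5² − 2·18.6·20.5·0.47 = 766.21 − 358.422 = 407.788.
Under uncorrelated errors the observed covariances equal the true-score covariances, so only the own-variance terms attenuate.
True-score variance = [18.6²·0.89 + 20.5²·0.80] − 358.422 = 644.104 − 358.422 = 285.682.
Reliability = 285.682 / 407.788 = 0.701.

0.701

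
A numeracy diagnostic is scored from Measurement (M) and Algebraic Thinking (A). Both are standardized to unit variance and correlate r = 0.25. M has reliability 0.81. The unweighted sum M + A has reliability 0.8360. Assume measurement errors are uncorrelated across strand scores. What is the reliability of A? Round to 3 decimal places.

Var(M+A) = 2 + 2·0.25 = 2.500.
True-score variance = ρ_M + ρ_A + 2·0.25, so 0.8360 = (0.81 + ρ_A + 0.50) / 2.500.
ρ_A = 0.8360·2.500 − 0.81 − 0.50 = 0.780.

0.780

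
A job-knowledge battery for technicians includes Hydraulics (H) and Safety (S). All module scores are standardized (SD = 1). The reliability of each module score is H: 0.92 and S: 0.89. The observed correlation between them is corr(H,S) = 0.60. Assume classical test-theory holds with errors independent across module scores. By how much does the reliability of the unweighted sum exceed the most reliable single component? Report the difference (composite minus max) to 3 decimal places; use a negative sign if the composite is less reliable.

Var(sum) = 2 + 1.2 = 3.2; true-score variance = 1.81 + 1.2 = 3.01; composite reliability = 0.9406.
Max component reliability = 0.9200.
Difference = 0.9406 − 0.9200 = 0.021.

0.021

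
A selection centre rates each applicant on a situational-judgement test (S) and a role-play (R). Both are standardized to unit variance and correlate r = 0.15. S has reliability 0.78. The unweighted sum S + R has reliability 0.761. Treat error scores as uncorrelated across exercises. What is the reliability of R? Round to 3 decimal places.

0.670

Var(S+R) = 2 + 2·0.15 = 2.300.
True-score variance = ρ_S + ρ_R + 2·0.15, so 0.761 = (0.78 + ρ_R + 0.30) / 2.300.
ρ_R = 0.761·2.300 − 0.78 − 0.30 = 0.670.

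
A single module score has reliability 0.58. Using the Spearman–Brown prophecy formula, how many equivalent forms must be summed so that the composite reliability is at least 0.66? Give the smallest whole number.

k ≥ ρ*(1−ρ₁)/(ρ₁(1−ρ*)) = 0.66·0.42 / (0.58·0.34) = 1.406.
Smallest integer k = 2.

2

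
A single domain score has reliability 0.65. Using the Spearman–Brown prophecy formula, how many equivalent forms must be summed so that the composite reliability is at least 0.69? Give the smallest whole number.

2

k ≥ ρ*(1−ρ₁)/(ρ₁(1−ρ*)) = 0.69·0.35 / (0.65·0.31) = 1.199.
Smallest integer k = 2.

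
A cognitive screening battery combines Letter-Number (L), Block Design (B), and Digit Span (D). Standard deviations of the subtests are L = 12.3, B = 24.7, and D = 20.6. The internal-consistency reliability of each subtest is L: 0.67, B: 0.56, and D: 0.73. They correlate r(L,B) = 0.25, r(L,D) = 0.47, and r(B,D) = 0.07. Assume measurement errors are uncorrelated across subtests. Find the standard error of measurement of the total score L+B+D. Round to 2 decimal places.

20.81

Var(total) = 1185.74 + 461.317 = 1647.06.
True-score variance = 752.798 + 461.317 = 1214.11, so reliability = 0.7371.
Error variance = 1647.06 − 1214.11 = 432.942; SEM = √432.942 = 20.81.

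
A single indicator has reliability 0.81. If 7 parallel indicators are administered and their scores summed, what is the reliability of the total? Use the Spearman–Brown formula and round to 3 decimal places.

0.968

ρ_k = kρ / (1 + (k−1)ρ) = 7·0.81 / (1 + 6·0.81) = 5.670 / 5.860 = 0.968.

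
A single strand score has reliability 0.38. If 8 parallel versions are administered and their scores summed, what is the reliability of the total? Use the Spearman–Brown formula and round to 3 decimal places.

0.831

ρ_k = kρ / (1 + (k−1)ρ) = 8·0.38 / (1 + 7·0.38) = 3.040 / 3.660 = 0.831.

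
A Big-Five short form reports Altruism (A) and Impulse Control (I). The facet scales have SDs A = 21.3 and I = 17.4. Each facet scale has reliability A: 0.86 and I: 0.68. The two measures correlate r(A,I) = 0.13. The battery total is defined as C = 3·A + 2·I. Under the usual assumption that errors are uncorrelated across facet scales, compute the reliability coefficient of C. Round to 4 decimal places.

0.8367

Var(C) = 3²·21.3² + 2²·17.4² + 2·[6·21.3·17.4·0.13] = 5294.25 + 578.167 = 5872.42.
Under uncorrelated errors the observed covariances equal the true-score covariances, so only the own-variance terms attenuate.
True-score variance = [3²·21.3²·0.86 + 2²·17.4²·0.68] + 578.167 = 4335.07 + 578.167 = 4913.23.
Reliability = 4913.23 / 5872.42 = 0.8367.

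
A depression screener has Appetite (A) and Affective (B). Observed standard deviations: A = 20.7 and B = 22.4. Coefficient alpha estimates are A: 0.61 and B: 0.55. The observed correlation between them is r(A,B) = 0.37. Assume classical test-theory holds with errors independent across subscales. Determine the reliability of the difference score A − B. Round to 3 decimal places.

Var(A−B) = 20.7² + 22.4² − 2·20.7·22.4·0.37 = 930.25 − 343.123 = 587.127.
Because errors are independent across components, Cov(Tᵢ,Tⱼ) = Cov(Xᵢ,Xⱼ); the off-diagonal part of the true-score variance is the same as above.
True-score variance = [20.7²·0.61 + 22.4²·0.55] − 343.123 = 537.347 − 343.123 = 194.224.
Reliability = 194.224 / 587.127 = 0.331.

0.331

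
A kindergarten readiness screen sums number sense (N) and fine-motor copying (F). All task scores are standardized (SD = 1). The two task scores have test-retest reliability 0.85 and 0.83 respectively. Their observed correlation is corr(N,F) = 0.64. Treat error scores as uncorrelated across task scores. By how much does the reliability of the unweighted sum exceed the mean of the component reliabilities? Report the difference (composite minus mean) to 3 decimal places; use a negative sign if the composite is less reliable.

0.062

Var(sum) = 2 + 1.28 = 3.28; true-score variance = 1.68 + 1.28 = 2.96; composite reliability = 0.9024.
Mean component reliability = 0.8400.
Difference = 0.9024 − 0.8400 = 0.062.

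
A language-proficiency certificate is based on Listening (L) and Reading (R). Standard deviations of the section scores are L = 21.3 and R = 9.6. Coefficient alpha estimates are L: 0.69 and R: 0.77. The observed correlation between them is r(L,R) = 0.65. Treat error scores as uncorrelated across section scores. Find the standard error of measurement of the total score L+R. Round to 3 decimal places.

Var(total) = 545.85 + 265.824 = 811.674.
True-score variance = 384.009 + 265.824 = 649.833, so reliability = 0.8006.
Error variance = 811.674 − 649.833 = 161.841; SEM = √161.841 = 12.722.

12.722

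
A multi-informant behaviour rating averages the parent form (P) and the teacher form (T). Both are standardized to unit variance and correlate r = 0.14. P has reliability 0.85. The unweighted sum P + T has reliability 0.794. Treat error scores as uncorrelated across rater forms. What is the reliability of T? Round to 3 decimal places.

Var(P+T) = 2 + 2·0.14 = 2.280.
True-score variance = ρ_P + ρ_T + 2·0.14, so 0.794 = (0.85 + ρ_T + 0.28) / 2.280.
ρ_T = 0.794·2.280 − 0.85 − 0.28 = 0.680.

0.680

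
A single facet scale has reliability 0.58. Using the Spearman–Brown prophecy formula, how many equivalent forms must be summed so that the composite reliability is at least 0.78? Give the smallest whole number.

3

k ≥ ρ*(1−ρ₁)/(ρ₁(1−ρ*)) = 0.78·0.42 / (0.58·0.22) = 2.567.
Smallest integer k = 3.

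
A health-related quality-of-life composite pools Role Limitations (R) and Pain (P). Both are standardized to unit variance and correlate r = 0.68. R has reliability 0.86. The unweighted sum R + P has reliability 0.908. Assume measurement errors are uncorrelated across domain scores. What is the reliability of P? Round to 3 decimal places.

0.831

Var(R+P) = 2 + 2·0.68 = 3.360.
True-score variance = ρ_R + ρ_P + 2·0.68, so 0.908 = (0.86 + ρ_P + 1.36) / 3.360.
ρ_P = 0.908·3.360 − 0.86 − 1.36 = 0.831.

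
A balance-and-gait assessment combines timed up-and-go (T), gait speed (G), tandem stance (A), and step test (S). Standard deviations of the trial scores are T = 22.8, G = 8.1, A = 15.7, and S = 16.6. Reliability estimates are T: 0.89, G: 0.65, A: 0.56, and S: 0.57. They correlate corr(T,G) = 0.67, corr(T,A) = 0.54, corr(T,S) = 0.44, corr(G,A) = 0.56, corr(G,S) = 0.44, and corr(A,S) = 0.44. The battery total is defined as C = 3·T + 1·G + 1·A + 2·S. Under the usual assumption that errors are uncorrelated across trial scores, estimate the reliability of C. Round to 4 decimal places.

0.8966

Var(C) = 3²·22.8² + 8.1² + 15.7² + 2²·16.6² + 2·[3·22.8·8.1·0.67 + 3·22.8·15.7·0.54 + 6·22.8·16.6·0.44 + 8.1·15.7·0.56 + 2·8.1·16.6·0.44 + 2·15.7·16.6·0.44] = 6092.9 + 4738.35 = 10831.2.
With uncorrelated errors the cross-covariances are all true-score covariance, so they carry over unchanged; only the diagonal terms shrink to ρᵢσᵢ².
True-score variance = [3²·22.8²·0.89 + 8.1²·0.65 + 15.7²·0.56 + 2²·16.6²·0.57] + 4738.35 = 4972.88 + 4738.35 = 9711.23.
Reliability = 9711.23 / 10831.2 = 0.8966.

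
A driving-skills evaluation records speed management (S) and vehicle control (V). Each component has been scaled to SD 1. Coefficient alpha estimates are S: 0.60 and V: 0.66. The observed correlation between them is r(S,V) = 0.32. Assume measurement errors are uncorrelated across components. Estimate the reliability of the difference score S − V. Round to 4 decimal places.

0.4559

Var(S−V) = 1 + 1 − 2·0.32 = 2 − 0.64 = 1.36.
Under uncorrelated errors the observed covariances equal the true-score covariances, so only the own-variance terms attenuate.
True-score variance = [0.60 + 0.66] − 0.64 = 1.26 − 0.64 = 0.62.
Reliability = 0.62 / 1.36 = 0.4559.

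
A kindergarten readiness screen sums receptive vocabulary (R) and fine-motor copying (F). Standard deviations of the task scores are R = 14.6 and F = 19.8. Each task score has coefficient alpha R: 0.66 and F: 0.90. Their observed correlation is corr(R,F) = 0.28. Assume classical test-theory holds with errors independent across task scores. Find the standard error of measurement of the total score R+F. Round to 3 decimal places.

10.568

Var(total) = 605.2 + 161.885 = 767.085.
True-score variance = 493.522 + 161.885 = 655.406, so reliability = 0.8544.
Error variance = 767.085 − 655.406 = 111.678; SEM = √111.678 = 10.568.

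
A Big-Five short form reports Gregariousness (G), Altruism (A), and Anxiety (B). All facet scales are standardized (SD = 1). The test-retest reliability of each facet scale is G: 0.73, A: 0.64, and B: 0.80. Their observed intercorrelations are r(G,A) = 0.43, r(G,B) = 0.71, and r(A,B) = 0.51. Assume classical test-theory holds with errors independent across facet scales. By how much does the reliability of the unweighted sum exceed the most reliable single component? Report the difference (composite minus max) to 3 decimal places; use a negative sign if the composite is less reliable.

Var(sum) = 3 + 3.3 = 6.3; true-score variance = 2.17 + 3.3 = 5.47; composite reliability = 0.8683.
Max component reliability = 0.8000.
Difference = 0.8683 − 0.8000 = 0.068.

0.068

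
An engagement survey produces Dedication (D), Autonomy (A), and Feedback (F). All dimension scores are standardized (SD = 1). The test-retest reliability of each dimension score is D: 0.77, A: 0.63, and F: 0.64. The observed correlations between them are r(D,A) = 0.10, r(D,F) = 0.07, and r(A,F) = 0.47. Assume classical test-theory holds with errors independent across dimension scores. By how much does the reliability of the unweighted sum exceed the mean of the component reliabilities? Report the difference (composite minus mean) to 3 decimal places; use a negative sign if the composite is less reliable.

0.096

Var(sum) = 3 + 1.28 = 4.28; true-score variance = 2.04 + 1.28 = 3.32; composite reliability = 0.7757.
Mean component reliability = 0.6800.
Difference = 0.7757 − 0.6800 = 0.096.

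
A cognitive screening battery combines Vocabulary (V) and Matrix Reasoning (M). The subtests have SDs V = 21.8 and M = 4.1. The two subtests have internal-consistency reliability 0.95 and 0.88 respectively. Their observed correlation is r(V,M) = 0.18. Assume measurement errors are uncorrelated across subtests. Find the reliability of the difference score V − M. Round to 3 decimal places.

Var(V−M) = 21.8² + 4.1² − 2·21.8·4.1·0.18 = 492.05 − 32.1768 = 459.873.
Because errors are independent across components, Cov(Tᵢ,Tⱼ) = Cov(Xᵢ,Xⱼ); the off-diagonal part of the true-score variance is the same as above.
True-score variance = [21.8²·0.95 + 4.1²·0.88] − 32.1768 = 466.271 − 32.1768 = 434.094.
Reliability = 434.094 / 459.873 = 0.944.

0.944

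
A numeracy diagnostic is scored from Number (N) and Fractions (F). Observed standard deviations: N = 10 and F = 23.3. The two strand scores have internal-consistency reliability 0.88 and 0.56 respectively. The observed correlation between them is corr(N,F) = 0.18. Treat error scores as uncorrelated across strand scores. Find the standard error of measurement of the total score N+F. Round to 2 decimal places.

Var(total) = 642.89 + 83.88 = 726.77.
True-score variance = 392.018 + 83.88 = 475.898, so reliability = 0.6548.
Error variance = 726.77 − 475.898 = 250.872; SEM = √250.872 = 15.84.

15.84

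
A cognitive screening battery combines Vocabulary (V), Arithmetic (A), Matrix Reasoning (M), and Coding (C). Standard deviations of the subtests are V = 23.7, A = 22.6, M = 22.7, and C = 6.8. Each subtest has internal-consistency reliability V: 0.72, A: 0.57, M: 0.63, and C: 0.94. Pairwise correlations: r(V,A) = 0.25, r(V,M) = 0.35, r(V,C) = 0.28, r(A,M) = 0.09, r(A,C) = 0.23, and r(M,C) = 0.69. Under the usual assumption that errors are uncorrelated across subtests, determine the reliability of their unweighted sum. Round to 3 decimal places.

0.792

Var(V+A+M+C) = 23.7² + 22.6² + 22.7² + 6.8² + 2·[23.7·22.6·0.25 + 23.7·22.7·0.35 + 23.7·6.8·0.28 + 22.6·22.7·0.09 + 22.6·6.8·0.23 + 22.7·6.8·0.69] = 1633.98 + 1110.71 = 2744.69.
Under uncorrelated errors the observed covariances equal the true-score covariances, so only the own-variance terms attenuate.
True-score variance = [23.7²·0.72 + 22.6²·0.57 + 22.7²·0.63 + 6.8²·0.94] + 1110.71 = 1063.65 + 1110.71 = 2174.35.
Reliability = 2174.35 / 2744.69 = 0.792.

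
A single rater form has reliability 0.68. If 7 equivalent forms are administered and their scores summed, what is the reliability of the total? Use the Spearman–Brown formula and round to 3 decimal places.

0.937

ρ_k = kρ / (1 + (k−1)ρ) = 7·0.68 / (1 + 6·0.68) = 4.760 / 5.080 = 0.937.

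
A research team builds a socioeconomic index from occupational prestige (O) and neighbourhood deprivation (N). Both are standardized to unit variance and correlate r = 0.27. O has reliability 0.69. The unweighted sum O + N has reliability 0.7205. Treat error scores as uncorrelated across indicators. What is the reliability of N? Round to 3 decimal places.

Var(O+N) = 2 + 2·0.27 = 2.540.
True-score variance = ρ_O + ρ_N + 2·0.27, so 0.7205 = (0.69 + ρ_N + 0.54) / 2.540.
ρ_N = 0.7205·2.540 − 0.69 − 0.54 = 0.600.

0.600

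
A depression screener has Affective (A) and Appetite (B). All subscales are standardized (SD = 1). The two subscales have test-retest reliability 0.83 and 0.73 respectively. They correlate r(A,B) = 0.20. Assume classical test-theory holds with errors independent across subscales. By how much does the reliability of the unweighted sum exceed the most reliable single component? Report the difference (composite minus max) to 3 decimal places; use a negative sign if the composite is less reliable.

-0.013

Var(sum) = 2 + 0.4 = 2.4; true-score variance = 1.56 + 0.4 = 1.96; composite reliability = 0.8167.
Max component reliability = 0.8300.
Difference = 0.8167 − 0.8300 = -0.013.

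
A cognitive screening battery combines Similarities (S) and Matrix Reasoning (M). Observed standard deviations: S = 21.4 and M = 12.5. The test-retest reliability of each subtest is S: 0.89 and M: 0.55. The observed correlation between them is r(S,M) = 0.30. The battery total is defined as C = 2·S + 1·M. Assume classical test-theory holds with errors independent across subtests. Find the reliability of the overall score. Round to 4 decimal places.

Var(C) = 2²·21.4² + 12.5² + 2·[2·21.4·12.5·0.30] = 1988.09 + 321 = 2309.09.
Because errors are independent across components, Cov(Tᵢ,Tⱼ) = Cov(Xᵢ,Xⱼ); the off-diagonal part of the true-score variance is the same as above.
True-score variance = [2²·21.4²·0.89 + 12.5²·0.55] + 321 = 1716.28 + 321 = 2037.28.
Reliability = 2037.28 / 2309.09 = 0.8823.

0.8823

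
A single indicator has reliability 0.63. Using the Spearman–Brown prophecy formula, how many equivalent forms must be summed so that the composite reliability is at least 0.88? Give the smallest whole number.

k ≥ ρ*(1−ρ₁)/(ρ₁(1−ρ*)) = 0.88·0.37 / (0.63·0.12) = 4.307.
Smallest integer k = 5.

5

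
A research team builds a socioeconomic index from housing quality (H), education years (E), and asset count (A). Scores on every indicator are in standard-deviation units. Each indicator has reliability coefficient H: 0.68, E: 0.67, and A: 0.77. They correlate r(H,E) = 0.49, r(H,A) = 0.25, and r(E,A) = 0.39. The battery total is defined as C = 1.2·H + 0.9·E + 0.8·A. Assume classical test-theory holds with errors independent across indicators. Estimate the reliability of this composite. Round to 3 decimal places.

Var(C) = 1.2² + 0.9² + 0.8² + 2·[1.08·0.49 + 0.96·0.25 + 0.72·0.39] = 2.89 + 2.1 = 4.99.
Under uncorrelated errors the observed covariances equal the true-score covariances, so only the own-variance terms attenuate.
True-score variance = [1.2²·0.68 + 0.9²·0.67 + 0.8²·0.77] + 2.1 = 2.0147 + 2.1 = 4.1147.
Reliability = 4.1147 / 4.99 = 0.825.

0.825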